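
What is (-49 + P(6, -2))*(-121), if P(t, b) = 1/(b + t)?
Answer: 23595/4 ≈ 5898.8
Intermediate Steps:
(-49 + P(6, -2))*(-121) = (-49 + 1/(-2 + 6))*(-121) = (-49 + 1/4)*(-121) = (-49 + ¼)*(-121) = -195/4*(-121) = 23595/4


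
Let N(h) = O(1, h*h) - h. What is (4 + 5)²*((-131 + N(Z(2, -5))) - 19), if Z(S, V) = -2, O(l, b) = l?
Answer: -11907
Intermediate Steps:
N(h) = 1 - h
(4 + 5)²*((-131 + N(Z(2, -5))) - 19) = (4 + 5)²*((-131 + (1 - 1*(-2))) - 19) = 9²*((-131 + (1 + 2)) - 19) = 81*((-131 + 3) - 19) = 81*(-128 - 19) = 81*(-147) = -11907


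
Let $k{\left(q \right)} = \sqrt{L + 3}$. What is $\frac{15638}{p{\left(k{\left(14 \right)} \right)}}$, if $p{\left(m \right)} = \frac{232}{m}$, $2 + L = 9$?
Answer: $\frac{7819 \sqrt{10}}{116} \approx 213.15$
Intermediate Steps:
$L = 7$ ($L = -2 + 9 = 7$)
$k{\left(q \right)} = \sqrt{10}$ ($k{\left(q \right)} = \sqrt{7 + 3} = \sqrt{10}$)
$\frac{15638}{p{\left(k{\left(14 \right)} \right)}} = \frac{15638}{232 \frac{1}{\sqrt{10}}} = \frac{15638}{232 \frac{\sqrt{10}}{10}} = \frac{15638}{\frac{116}{5} \sqrt{10}} = 15638 \frac{\sqrt{10}}{232} = \frac{7819 \sqrt{10}}{116}$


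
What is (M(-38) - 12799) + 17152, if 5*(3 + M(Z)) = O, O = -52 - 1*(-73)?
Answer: 21771/5 ≈ 4354.2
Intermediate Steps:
O = 21 (O = -52 + 73 = 21)
M(Z) = 6/5 (M(Z) = -3 + (⅕)*21 = -3 + 21/5 = 6/5)
(M(-38) - 12799) + 17152 = (6/5 - 12799) + 17152 = -63989/5 + 17152 = 21771/5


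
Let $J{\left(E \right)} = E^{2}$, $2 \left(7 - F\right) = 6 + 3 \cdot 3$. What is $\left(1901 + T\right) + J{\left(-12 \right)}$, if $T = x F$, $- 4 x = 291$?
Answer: $\frac{16651}{8} \approx 2081.4$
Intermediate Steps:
$F = - \frac{1}{2}$ ($F = 7 - \frac{6 + 3 \cdot 3}{2} = 7 - \frac{6 + 9}{2} = 7 - \frac{15}{2} = - \frac{1}{2} \approx -0.5$)
$x = - \frac{291}{4}$ ($x = \left(- \frac{1}{4}\right) 291 = - \frac{291}{4} \approx -72.75$)
$T = \frac{291}{8}$ ($T = \left(- \frac{291}{4}\right) \left(- \frac{1}{2}\right) = \frac{291}{8} \approx 36.375$)
$\left(1901 + T\right) + J{\left(-12 \right)} = \left(1901 + \frac{291}{8}\right) + \left(-12\right)^{2} = \frac{15499}{8} + 144 = \frac{16651}{8}$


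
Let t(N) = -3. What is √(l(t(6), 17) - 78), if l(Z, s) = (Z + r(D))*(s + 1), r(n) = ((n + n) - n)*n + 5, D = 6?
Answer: √606 ≈ 24.617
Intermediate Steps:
r(n) = 5 + n² (r(n) = (2*n - n)*n + 5 = n*n + 5 = n² + 5 = 5 + n²)
l(Z, s) = (1 + s)*(41 + Z) (l(Z, s) = (Z + (5 + 6²))*(s + 1) = (Z + (5 + 36))*(1 + s) = (Z + 41)*(1 + s) = (41 + Z)*(1 + s) = (1 + s)*(41 + Z))
√(l(t(6), 17) - 78) = √((41 - 3 + 41*17 - 3*17) - 78) = √((41 - 3 + 697 - 51) - 78) = √(684 - 78) = √606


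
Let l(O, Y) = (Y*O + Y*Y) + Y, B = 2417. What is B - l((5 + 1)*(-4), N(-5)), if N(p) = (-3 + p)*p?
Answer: 1737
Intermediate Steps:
N(p) = p*(-3 + p)
l(O, Y) = Y + Y**2 + O*Y (l(O, Y) = (O*Y + Y**2) + Y = (Y**2 + O*Y) + Y = Y + Y**2 + O*Y)
B - l((5 + 1)*(-4), N(-5)) = 2417 - (-5*(-3 - 5))*(1 + (5 + 1)*(-4) - 5*(-3 - 5)) = 2417 - (-5*(-8))*(1 + 6*(-4) - 5*(-8)) = 2417 - 40*(1 - 24 + 40) = 2417 - 40*17 = 2417 - 1*680 = 2417 - 680 = 1737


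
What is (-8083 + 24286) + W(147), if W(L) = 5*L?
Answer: 16938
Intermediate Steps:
(-8083 + 24286) + W(147) = (-8083 + 24286) + 5*147 = 16203 + 735 = 16938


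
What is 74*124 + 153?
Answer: 9329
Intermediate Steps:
74*124 + 153 = 9176 + 153 = 9329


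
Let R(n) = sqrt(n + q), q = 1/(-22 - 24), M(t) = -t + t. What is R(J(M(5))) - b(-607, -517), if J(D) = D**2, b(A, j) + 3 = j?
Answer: 520 + I*sqrt(46)/46 ≈ 520.0 + 0.14744*I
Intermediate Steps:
b(A, j) = -3 + j
M(t) = 0
q = -1/46 (q = 1/(-46) = -1/46 ≈ -0.021739)
R(n) = sqrt(-1/46 + n) (R(n) = sqrt(n - 1/46) = sqrt(-1/46 + n))
R(J(M(5))) - b(-607, -517) = sqrt(-46 + 2116*0**2)/46 - (-3 - 517) = sqrt(-46 + 2116*0)/46 - 1*(-520) = sqrt(-46 + 0)/46 + 520 = sqrt(-46)/46 + 520 = (I*sqrt(46))/46 + 520 = I*sqrt(46)/46 + 520 = 520 + I*sqrt(46)/46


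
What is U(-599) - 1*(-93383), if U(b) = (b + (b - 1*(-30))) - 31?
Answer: 92184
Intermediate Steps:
U(b) = -1 + 2*b (U(b) = (b + (b + 30)) - 31 = (b + (30 + b)) - 31 = (30 + 2*b) - 31 = -1 + 2*b)
U(-599) - 1*(-93383) = (-1 + 2*(-599)) - 1*(-93383) = (-1 - 1198) + 93383 = -1199 + 93383 = 92184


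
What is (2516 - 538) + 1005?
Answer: 2983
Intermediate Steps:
(2516 - 538) + 1005 = 1978 + 1005 = 2983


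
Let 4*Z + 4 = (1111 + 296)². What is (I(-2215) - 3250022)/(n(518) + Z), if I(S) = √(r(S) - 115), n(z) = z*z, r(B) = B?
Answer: -13000088/3052941 + 4*I*√2330/3052941 ≈ -4.2582 + 6.3244e-5*I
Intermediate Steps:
n(z) = z²
Z = 1979645/4 (Z = -1 + (1111 + 296)²/4 = -1 + (¼)*1407² = -1 + (¼)*1979649 = -1 + 1979649/4 = 1979645/4 ≈ 4.9491e+5)
I(S) = √(-115 + S) (I(S) = √(S - 115) = √(-115 + S))
(I(-2215) - 3250022)/(n(518) + Z) = (√(-115 - 2215) - 3250022)/(518² + 1979645/4) = (√(-2330) - 3250022)/(268324 + 1979645/4) = (I*√2330 - 3250022)/(3052941/4) = (-3250022 + I*√2330)*(4/3052941) = -13000088/3052941 + 4*I*√2330/3052941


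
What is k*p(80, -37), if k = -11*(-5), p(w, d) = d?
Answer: -2035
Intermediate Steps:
k = 55
k*p(80, -37) = 55*(-37) = -2035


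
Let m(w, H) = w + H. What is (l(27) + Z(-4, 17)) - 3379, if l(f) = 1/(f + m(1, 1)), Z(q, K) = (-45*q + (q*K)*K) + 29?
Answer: -125453/29 ≈ -4326.0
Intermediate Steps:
Z(q, K) = 29 - 45*q + q*K² (Z(q, K) = (-45*q + (K*q)*K) + 29 = (-45*q + q*K²) + 29 = 29 - 45*q + q*K²)
m(w, H) = H + w
l(f) = 1/(2 + f) (l(f) = 1/(f + (1 + 1)) = 1/(f + 2) = 1/(2 + f))
(l(27) + Z(-4, 17)) - 3379 = (1/(2 + 27) + (29 - 45*(-4) - 4*17²)) - 3379 = (1/29 + (29 + 180 - 4*289)) - 3379 = (1/29 + (29 + 180 - 1156)) - 3379 = (1/29 - 947) - 3379 = -27462/29 - 3379 = -125453/29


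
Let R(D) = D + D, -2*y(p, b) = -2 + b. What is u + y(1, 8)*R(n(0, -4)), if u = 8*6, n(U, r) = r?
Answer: 72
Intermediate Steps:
y(p, b) = 1 - b/2 (y(p, b) = -(-2 + b)/2 = 1 - b/2)
u = 48
R(D) = 2*D
u + y(1, 8)*R(n(0, -4)) = 48 + (1 - ½*8)*(2*(-4)) = 48 + (1 - 4)*(-8) = 48 - 3*(-8) = 48 + 24 = 72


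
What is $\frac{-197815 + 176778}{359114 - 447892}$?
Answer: $\frac{21037}{88778} \approx 0.23696$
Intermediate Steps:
$\frac{-197815 + 176778}{359114 - 447892} = - \frac{21037}{-88778} = \left(-21037\right) \left(- \frac{1}{88778}\right) = \frac{21037}{88778}$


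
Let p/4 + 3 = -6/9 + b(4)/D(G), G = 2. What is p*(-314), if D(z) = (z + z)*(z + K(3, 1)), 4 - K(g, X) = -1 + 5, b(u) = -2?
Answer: 14758/3 ≈ 4919.3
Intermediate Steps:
K(g, X) = 0 (K(g, X) = 4 - (-1 + 5) = 4 - 1*4 = 4 - 4 = 0)
D(z) = 2*z² (D(z) = (z + z)*(z + 0) = (2*z)*z = 2*z²)
p = -47/3 (p = -12 + 4*(-6/9 - 2/(2*2²)) = -12 + 4*(-6*⅑ - 2/(2*4)) = -12 + 4*(-⅔ - 2/8) = -12 + 4*(-⅔ - 2*⅛) = -12 + 4*(-⅔ - ¼) = -12 + 4*(-11/12) = -12 - 11/3 = -47/3 ≈ -15.667)
p*(-314) = -47/3*(-314) = 14758/3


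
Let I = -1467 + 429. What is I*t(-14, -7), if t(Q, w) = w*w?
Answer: -50862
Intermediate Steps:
t(Q, w) = w**2
I = -1038
I*t(-14, -7) = -1038*(-7)**2 = -1038*49 = -50862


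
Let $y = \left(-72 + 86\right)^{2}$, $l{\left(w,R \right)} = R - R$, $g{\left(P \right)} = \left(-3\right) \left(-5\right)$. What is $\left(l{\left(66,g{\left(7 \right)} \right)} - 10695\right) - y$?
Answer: $-10891$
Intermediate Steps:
$g{\left(P \right)} = 15$
$l{\left(w,R \right)} = 0$
$y = 196$ ($y = 14^{2} = 196$)
$\left(l{\left(66,g{\left(7 \right)} \right)} - 10695\right) - y = \left(0 - 10695\right) - 196 = -10695 - 196 = -10891$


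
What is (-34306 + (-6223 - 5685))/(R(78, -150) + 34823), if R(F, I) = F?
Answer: -46214/34901 ≈ -1.3241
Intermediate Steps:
(-34306 + (-6223 - 5685))/(R(78, -150) + 34823) = (-34306 + (-6223 - 5685))/(78 + 34823) = (-34306 - 11908)/34901 = -46214*1/34901 = -46214/34901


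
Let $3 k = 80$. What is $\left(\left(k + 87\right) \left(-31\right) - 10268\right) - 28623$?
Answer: $- \frac{127244}{3} \approx -42415.0$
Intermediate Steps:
$k = \frac{80}{3}$ ($k = \frac{1}{3} \cdot 80 = \frac{80}{3} \approx 26.667$)
$\left(\left(k + 87\right) \left(-31\right) - 10268\right) - 28623 = \left(\left(\frac{80}{3} + 87\right) \left(-31\right) - 10268\right) - 28623 = \left(\frac{341}{3} \left(-31\right) - 10268\right) - 28623 = \left(- \frac{10571}{3} - 10268\right) - 28623 = - \frac{41375}{3} - 28623 = - \frac{127244}{3}$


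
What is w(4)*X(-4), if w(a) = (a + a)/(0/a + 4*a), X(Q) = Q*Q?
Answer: 8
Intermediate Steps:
X(Q) = Q²
w(a) = ½ (w(a) = (2*a)/(0 + 4*a) = (2*a)/((4*a)) = (2*a)*(1/(4*a)) = ½)
w(4)*X(-4) = (½)*(-4)² = (½)*16 = 8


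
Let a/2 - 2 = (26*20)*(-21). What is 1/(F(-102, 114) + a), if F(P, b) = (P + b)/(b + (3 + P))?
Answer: -5/109176 ≈ -4.5798e-5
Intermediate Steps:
F(P, b) = (P + b)/(3 + P + b)
a = -21836 (a = 4 + 2*((26*20)*(-21)) = 4 + 2*(520*(-21)) = 4 + 2*(-10920) = 4 - 21840 = -21836)
1/(F(-102, 114) + a) = 1/((-102 + 114)/(3 - 102 + 114) - 21836) = 1/(12/15 - 21836) = 1/((1/15)*12 - 21836) = 1/(⅘ - 21836) = 1/(-109176/5) = -5/109176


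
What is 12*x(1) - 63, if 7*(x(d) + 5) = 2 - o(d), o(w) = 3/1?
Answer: -873/7 ≈ -124.71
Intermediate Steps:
o(w) = 3 (o(w) = 3*1 = 3)
x(d) = -36/7 (x(d) = -5 + (2 - 1*3)/7 = -5 + (2 - 3)/7 = -5 + (⅐)*(-1) = -5 - ⅐ = -36/7)
12*x(1) - 63 = 12*(-36/7) - 63 = -432/7 - 63 = -873/7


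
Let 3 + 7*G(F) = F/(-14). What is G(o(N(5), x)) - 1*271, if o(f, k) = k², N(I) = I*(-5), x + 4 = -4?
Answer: -13332/49 ≈ -272.08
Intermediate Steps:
x = -8 (x = -4 - 4 = -8)
N(I) = -5*I
G(F) = -3/7 - F/98 (G(F) = -3/7 + (F/(-14))/7 = -3/7 + (F*(-1/14))/7 = -3/7 + (-F/14)/7 = -3/7 - F/98)
G(o(N(5), x)) - 1*271 = (-3/7 - 1/98*(-8)²) - 1*271 = (-3/7 - 1/98*64) - 271 = (-3/7 - 32/49) - 271 = -53/49 - 271 = -13332/49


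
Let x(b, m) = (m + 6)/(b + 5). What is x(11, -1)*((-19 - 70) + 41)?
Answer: -15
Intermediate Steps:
x(b, m) = (6 + m)/(5 + b)
x(11, -1)*((-19 - 70) + 41) = ((6 - 1)/(5 + 11))*((-19 - 70) + 41) = (5/16)*(-89 + 41) = ((1/16)*5)*(-48) = (5/16)*(-48) = -15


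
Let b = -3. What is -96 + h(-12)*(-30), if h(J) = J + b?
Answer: 354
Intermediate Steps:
h(J) = -3 + J (h(J) = J - 3 = -3 + J)
-96 + h(-12)*(-30) = -96 + (-3 - 12)*(-30) = -96 - 15*(-30) = -96 + 450 = 354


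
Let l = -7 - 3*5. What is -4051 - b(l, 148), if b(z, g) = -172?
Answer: -3879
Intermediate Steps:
l = -22 (l = -7 - 15 = -22)
-4051 - b(l, 148) = -4051 - 1*(-172) = -4051 + 172 = -3879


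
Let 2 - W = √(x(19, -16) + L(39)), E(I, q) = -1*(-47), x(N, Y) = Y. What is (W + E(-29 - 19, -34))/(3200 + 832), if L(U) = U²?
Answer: 7/576 - √1505/4032 ≈ 0.0025312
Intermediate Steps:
E(I, q) = 47
W = 2 - √1505 (W = 2 - √(-16 + 39²) = 2 - √(-16 + 1521) = 2 - √1505 ≈ -36.794)
(W + E(-29 - 19, -34))/(3200 + 832) = ((2 - √1505) + 47)/(3200 + 832) = (49 - √1505)/4032 = (49 - √1505)*(1/4032) = 7/576 - √1505/4032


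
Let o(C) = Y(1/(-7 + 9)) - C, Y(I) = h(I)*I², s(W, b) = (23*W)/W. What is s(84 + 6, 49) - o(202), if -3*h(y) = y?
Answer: 5401/24 ≈ 225.04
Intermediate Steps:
s(W, b) = 23
h(y) = -y/3
Y(I) = -I³/3 (Y(I) = (-I/3)*I² = -I³/3)
o(C) = -1/24 - C (o(C) = -1/(3*(-7 + 9)³) - C = -(1/2)³/3 - C = -(½)³/3 - C = -⅓*⅛ - C = -1/24 - C)
s(84 + 6, 49) - o(202) = 23 - (-1/24 - 1*202) = 23 - (-1/24 - 202) = 23 - 1*(-4849/24) = 23 + 4849/24 = 5401/24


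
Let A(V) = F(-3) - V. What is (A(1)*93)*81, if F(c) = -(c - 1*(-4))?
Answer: -15066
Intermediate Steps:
F(c) = -4 - c (F(c) = -(c + 4) = -(4 + c) = -4 - c)
A(V) = -1 - V (A(V) = (-4 - 1*(-3)) - V = (-4 + 3) - V = -1 - V)
(A(1)*93)*81 = ((-1 - 1*1)*93)*81 = ((-1 - 1)*93)*81 = -2*93*81 = -186*81 = -15066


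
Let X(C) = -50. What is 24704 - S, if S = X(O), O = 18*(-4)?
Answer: 24754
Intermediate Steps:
O = -72
S = -50
24704 - S = 24704 - 1*(-50) = 24704 + 50 = 24754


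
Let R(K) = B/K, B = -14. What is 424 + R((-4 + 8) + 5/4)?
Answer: 1264/3 ≈ 421.33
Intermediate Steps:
R(K) = -14/K
424 + R((-4 + 8) + 5/4) = 424 - 14/((-4 + 8) + 5/4) = 424 - 14/(4 + 5*(¼)) = 424 - 14/(4 + 5/4) = 424 - 14/21/4 = 424 - 14*4/21 = 424 - 8/3 = 1264/3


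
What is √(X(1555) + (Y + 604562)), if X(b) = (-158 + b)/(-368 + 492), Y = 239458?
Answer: √3244456187/62 ≈ 918.71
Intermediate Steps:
X(b) = -79/62 + b/124 (X(b) = (-158 + b)/124 = (-158 + b)*(1/124) = -79/62 + b/124)
√(X(1555) + (Y + 604562)) = √((-79/62 + (1/124)*1555) + (239458 + 604562)) = √((-79/62 + 1555/124) + 844020) = √(1397/124 + 844020) = √(104659877/124) = √3244456187/62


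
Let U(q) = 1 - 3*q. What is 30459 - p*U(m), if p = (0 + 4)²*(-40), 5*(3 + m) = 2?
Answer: 36091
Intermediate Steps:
m = -13/5 (m = -3 + (⅕)*2 = -3 + ⅖ = -13/5 ≈ -2.6000)
p = -640 (p = 4²*(-40) = 16*(-40) = -640)
30459 - p*U(m) = 30459 - (-640)*(1 - 3*(-13/5)) = 30459 - (-640)*(1 + 39/5) = 30459 - (-640)*44/5 = 30459 - 1*(-5632) = 30459 + 5632 = 36091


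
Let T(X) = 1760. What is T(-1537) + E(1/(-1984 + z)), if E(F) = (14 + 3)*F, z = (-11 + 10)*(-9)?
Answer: 3475983/1975 ≈ 1760.0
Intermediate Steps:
z = 9 (z = -1*(-9) = 9)
E(F) = 17*F
T(-1537) + E(1/(-1984 + z)) = 1760 + 17/(-1984 + 9) = 1760 + 17/(-1975) = 1760 + 17*(-1/1975) = 1760 - 17/1975 = 3475983/1975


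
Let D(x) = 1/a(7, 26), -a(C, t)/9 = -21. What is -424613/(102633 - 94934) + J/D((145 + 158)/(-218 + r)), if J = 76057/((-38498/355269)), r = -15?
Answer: -39318125898337237/296396102 ≈ -1.3265e+8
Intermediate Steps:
a(C, t) = 189 (a(C, t) = -9*(-21) = 189)
J = -27020694333/38498 (J = 76057/((-38498*1/355269)) = 76057/(-38498/355269) = 76057*(-355269/38498) = -27020694333/38498 ≈ -7.0187e+5)
D(x) = 1/189
-424613/(102633 - 94934) + J/D((145 + 158)/(-218 + r)) = -424613/(102633 - 94934) - 27020694333/(38498*1/189) = -424613/7699 - 27020694333/38498*189 = -424613*1/7699 - 5106911228937/38498 = -424613/7699 - 5106911228937/38498 = -39318125898337237/296396102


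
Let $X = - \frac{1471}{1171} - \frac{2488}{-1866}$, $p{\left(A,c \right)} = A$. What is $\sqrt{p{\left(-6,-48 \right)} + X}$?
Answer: $\frac{i \sqrt{73094991}}{3513} \approx 2.4337 i$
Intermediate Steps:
$X = \frac{271}{3513}$ ($X = \left(-1471\right) \frac{1}{1171} - - \frac{4}{3} = - \frac{1471}{1171} + \frac{4}{3} = \frac{271}{3513} \approx 0.077142$)
$\sqrt{p{\left(-6,-48 \right)} + X} = \sqrt{-6 + \frac{271}{3513}} = \sqrt{- \frac{20807}{3513}} = \frac{i \sqrt{73094991}}{3513}$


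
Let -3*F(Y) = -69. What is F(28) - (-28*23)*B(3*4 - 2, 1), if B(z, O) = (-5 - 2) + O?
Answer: -3841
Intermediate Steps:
F(Y) = 23 (F(Y) = -⅓*(-69) = 23)
B(z, O) = -7 + O
F(28) - (-28*23)*B(3*4 - 2, 1) = 23 - (-28*23)*(-7 + 1) = 23 - (-644)*(-6) = 23 - 1*3864 = 23 - 3864 = -3841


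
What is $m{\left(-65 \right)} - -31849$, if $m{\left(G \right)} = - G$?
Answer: $31914$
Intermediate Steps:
$m{\left(-65 \right)} - -31849 = \left(-1\right) \left(-65\right) - -31849 = 65 + 31849 = 31914$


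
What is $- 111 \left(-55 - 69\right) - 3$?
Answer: $13761$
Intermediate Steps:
$- 111 \left(-55 - 69\right) - 3 = \left(-111\right) \left(-124\right) - 3 = 13764 - 3 = 13761$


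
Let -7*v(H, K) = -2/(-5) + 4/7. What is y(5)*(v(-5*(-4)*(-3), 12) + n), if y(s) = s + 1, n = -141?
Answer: -207474/245 ≈ -846.83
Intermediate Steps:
v(H, K) = -34/245 (v(H, K) = -(-2/(-5) + 4/7)/7 = -(-2*(-⅕) + 4*(⅐))/7 = -(⅖ + 4/7)/7 = -⅐*34/35 = -34/245)
y(s) = 1 + s
y(5)*(v(-5*(-4)*(-3), 12) + n) = (1 + 5)*(-34/245 - 141) = 6*(-34579/245) = -207474/245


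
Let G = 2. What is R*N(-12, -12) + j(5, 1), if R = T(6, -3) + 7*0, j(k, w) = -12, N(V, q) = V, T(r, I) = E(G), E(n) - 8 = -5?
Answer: -48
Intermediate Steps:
E(n) = 3 (E(n) = 8 - 5 = 3)
T(r, I) = 3
R = 3 (R = 3 + 7*0 = 3 + 0 = 3)
R*N(-12, -12) + j(5, 1) = 3*(-12) - 12 = -36 - 12 = -48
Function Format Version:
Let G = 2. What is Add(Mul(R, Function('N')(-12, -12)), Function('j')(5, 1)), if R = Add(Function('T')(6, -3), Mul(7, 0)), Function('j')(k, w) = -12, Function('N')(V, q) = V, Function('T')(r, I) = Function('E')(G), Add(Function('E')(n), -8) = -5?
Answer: -48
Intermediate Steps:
Function('E')(n) = 3 (Function('E')(n) = Add(8, -5) = 3)
Function('T')(r, I) = 3
R = 3 (R = Add(3, Mul(7, 0)) = Add(3, 0) = 3)
Add(Mul(R, Function('N')(-12, -12)), Function('j')(5, 1)) = Add(Mul(3, -12), -12) = Add(-36, -12) = -48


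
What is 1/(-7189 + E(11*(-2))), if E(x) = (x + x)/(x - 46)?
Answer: -17/122202 ≈ -0.00013911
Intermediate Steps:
E(x) = 2*x/(-46 + x) (E(x) = (2*x)/(-46 + x) = 2*x/(-46 + x))
1/(-7189 + E(11*(-2))) = 1/(-7189 + 2*(11*(-2))/(-46 + 11*(-2))) = 1/(-7189 + 2*(-22)/(-46 - 22)) = 1/(-7189 + 2*(-22)/(-68)) = 1/(-7189 + 2*(-22)*(-1/68)) = 1/(-7189 + 11/17) = 1/(-122202/17) = -17/122202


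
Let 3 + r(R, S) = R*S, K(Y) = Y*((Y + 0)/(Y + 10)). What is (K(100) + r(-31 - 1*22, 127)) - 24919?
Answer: -347183/11 ≈ -31562.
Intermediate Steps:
K(Y) = Y**2/(10 + Y) (K(Y) = Y*(Y/(10 + Y)) = Y**2/(10 + Y))
r(R, S) = -3 + R*S
(K(100) + r(-31 - 1*22, 127)) - 24919 = (100**2/(10 + 100) + (-3 + (-31 - 1*22)*127)) - 24919 = (10000/110 + (-3 + (-31 - 22)*127)) - 24919 = (10000*(1/110) + (-3 - 53*127)) - 24919 = (1000/11 + (-3 - 6731)) - 24919 = (1000/11 - 6734) - 24919 = -73074/11 - 24919 = -347183/11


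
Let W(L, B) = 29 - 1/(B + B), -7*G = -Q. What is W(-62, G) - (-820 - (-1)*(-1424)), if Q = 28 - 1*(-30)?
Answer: 263661/116 ≈ 2272.9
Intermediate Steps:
Q = 58 (Q = 28 + 30 = 58)
G = 58/7 (G = -(-1)*58/7 = -⅐*(-58) = 58/7 ≈ 8.2857)
W(L, B) = 29 - 1/(2*B)
W(-62, G) - (-820 - (-1)*(-1424)) = (29 - 1/(2*58/7)) - (-820 - (-1)*(-1424)) = (29 - ½*7/58) - (-820 - 1*1424) = (29 - 7/116) - (-820 - 1424) = 3357/116 - 1*(-2244) = 3357/116 + 2244 = 263661/116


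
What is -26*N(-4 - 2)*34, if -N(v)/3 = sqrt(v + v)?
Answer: 5304*I*sqrt(3) ≈ 9186.8*I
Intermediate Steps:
N(v) = -3*sqrt(2)*sqrt(v) (N(v) = -3*sqrt(v + v) = -3*sqrt(2)*sqrt(v))
-26*N(-4 - 2)*34 = -(-78)*sqrt(2)*sqrt(-4 - 2)*34 = -(-78)*sqrt(2)*sqrt(-6)*34 = -(-78)*sqrt(2)*I*sqrt(6)*34 = -(-156)*I*sqrt(3)*34 = (156*I*sqrt(3))*34 = 5304*I*sqrt(3)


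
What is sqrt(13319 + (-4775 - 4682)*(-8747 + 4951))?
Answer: sqrt(35912091) ≈ 5992.7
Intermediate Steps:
sqrt(13319 + (-4775 - 4682)*(-8747 + 4951)) = sqrt(13319 - 9457*(-3796)) = sqrt(13319 + 35898772) = sqrt(35912091)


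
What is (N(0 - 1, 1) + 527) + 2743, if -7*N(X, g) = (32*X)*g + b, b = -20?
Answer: 22942/7 ≈ 3277.4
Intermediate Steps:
N(X, g) = 20/7 - 32*X*g/7 (N(X, g) = -((32*X)*g - 20)/7 = -(32*X*g - 20)/7 = -(-20 + 32*X*g)/7 = 20/7 - 32*X*g/7)
(N(0 - 1, 1) + 527) + 2743 = ((20/7 - 32/7*(0 - 1)*1) + 527) + 2743 = ((20/7 - 32/7*(-1)*1) + 527) + 2743 = ((20/7 + 32/7) + 527) + 2743 = (52/7 + 527) + 2743 = 3741/7 + 2743 = 22942/7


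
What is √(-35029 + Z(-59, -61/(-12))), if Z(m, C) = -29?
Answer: I*√35058 ≈ 187.24*I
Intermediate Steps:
√(-35029 + Z(-59, -61/(-12))) = √(-35029 - 29) = √(-35058) = I*√35058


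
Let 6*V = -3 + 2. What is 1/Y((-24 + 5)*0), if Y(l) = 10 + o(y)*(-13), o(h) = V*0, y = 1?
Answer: ⅒ ≈ 0.10000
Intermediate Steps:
V = -⅙ (V = (-3 + 2)/6 = (⅙)*(-1) = -⅙ ≈ -0.16667)
o(h) = 0 (o(h) = -⅙*0 = 0)
Y(l) = 10 (Y(l) = 10 + 0*(-13) = 10 + 0 = 10)
1/Y((-24 + 5)*0) = 1/10 = ⅒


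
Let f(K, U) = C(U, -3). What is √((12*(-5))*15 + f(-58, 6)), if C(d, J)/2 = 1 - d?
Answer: I*√910 ≈ 30.166*I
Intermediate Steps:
C(d, J) = 2 - 2*d (C(d, J) = 2*(1 - d) = 2 - 2*d)
f(K, U) = 2 - 2*U
√((12*(-5))*15 + f(-58, 6)) = √((12*(-5))*15 + (2 - 2*6)) = √(-60*15 + (2 - 12)) = √(-900 - 10) = √(-910) = I*√910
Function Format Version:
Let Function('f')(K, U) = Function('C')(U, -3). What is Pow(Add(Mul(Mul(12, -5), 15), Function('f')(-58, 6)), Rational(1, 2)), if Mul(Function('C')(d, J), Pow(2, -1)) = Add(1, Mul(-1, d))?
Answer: Mul(I, Pow(910, Rational(1, 2))) ≈ Mul(30.166, I)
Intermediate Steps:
Function('C')(d, J) = Add(2, Mul(-2, d)) (Function('C')(d, J) = Mul(2, Add(1, Mul(-1, d))) = Add(2, Mul(-2, d)))
Function('f')(K, U) = Add(2, Mul(-2, U))
Pow(Add(Mul(Mul(12, -5), 15), Function('f')(-58, 6)), Rational(1, 2)) = Pow(Add(Mul(Mul(12, -5), 15), Add(2, Mul(-2, 6))), Rational(1, 2)) = Pow(Add(Mul(-60, 15), Add(2, -12)), Rational(1, 2)) = Pow(Add(-900, -10), Rational(1, 2)) = Pow(-910, Rational(1, 2)) = Mul(I, Pow(910, Rational(1, 2)))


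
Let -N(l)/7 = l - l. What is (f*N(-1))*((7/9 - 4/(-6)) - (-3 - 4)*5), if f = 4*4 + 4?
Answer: 0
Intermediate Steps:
N(l) = 0 (N(l) = -7*(l - l) = -7*0 = 0)
f = 20 (f = 16 + 4 = 20)
(f*N(-1))*((7/9 - 4/(-6)) - (-3 - 4)*5) = (20*0)*((7/9 - 4/(-6)) - (-3 - 4)*5) = 0*((7*(1/9) - 4*(-1/6)) - (-7)*5) = 0*((7/9 + 2/3) - 1*(-35)) = 0*(13/9 + 35) = 0*(328/9) = 0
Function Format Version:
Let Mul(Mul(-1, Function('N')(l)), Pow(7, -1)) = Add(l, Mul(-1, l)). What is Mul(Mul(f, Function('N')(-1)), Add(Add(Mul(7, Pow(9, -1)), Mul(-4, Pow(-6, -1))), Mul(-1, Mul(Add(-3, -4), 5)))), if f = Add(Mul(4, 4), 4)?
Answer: 0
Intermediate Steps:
Function('N')(l) = 0 (Function('N')(l) = Mul(-7, Add(l, Mul(-1, l))) = Mul(-7, 0) = 0)
f = 20 (f = Add(16, 4) = 20)
Mul(Mul(f, Function('N')(-1)), Add(Add(Mul(7, Pow(9, -1)), Mul(-4, Pow(-6, -1))), Mul(-1, Mul(Add(-3, -4), 5)))) = Mul(Mul(20, 0), Add(Add(Mul(7, Pow(9, -1)), Mul(-4, Pow(-6, -1))), Mul(-1, Mul(Add(-3, -4), 5)))) = Mul(0, Add(Add(Mul(7, Rational(1, 9)), Mul(-4, Rational(-1, 6))), Mul(-1, Mul(-7, 5)))) = Mul(0, Add(Add(Rational(7, 9), Rational(2, 3)), Mul(-1, -35))) = Mul(0, Add(Rational(13, 9), 35)) = Mul(0, Rational(328, 9)) = 0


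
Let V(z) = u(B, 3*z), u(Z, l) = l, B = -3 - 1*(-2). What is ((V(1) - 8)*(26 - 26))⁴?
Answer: 0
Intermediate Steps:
B = -1 (B = -3 + 2 = -1)
V(z) = 3*z
((V(1) - 8)*(26 - 26))⁴ = ((3*1 - 8)*(26 - 26))⁴ = ((3 - 8)*0)⁴ = (-5*0)⁴ = 0⁴ = 0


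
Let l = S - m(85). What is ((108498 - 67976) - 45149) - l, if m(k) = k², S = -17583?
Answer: 20181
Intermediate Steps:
l = -24808 (l = -17583 - 1*85² = -17583 - 1*7225 = -17583 - 7225 = -24808)
((108498 - 67976) - 45149) - l = ((108498 - 67976) - 45149) - 1*(-24808) = (40522 - 45149) + 24808 = -4627 + 24808 = 20181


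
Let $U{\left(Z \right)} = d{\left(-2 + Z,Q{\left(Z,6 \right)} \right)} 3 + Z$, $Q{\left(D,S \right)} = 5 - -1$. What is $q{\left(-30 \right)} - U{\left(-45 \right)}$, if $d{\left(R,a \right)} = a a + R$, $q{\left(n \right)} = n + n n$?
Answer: $948$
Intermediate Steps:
$Q{\left(D,S \right)} = 6$ ($Q{\left(D,S \right)} = 5 + 1 = 6$)
$q{\left(n \right)} = n + n^{2}$
$d{\left(R,a \right)} = R + a^{2}$ ($d{\left(R,a \right)} = a^{2} + R = R + a^{2}$)
$U{\left(Z \right)} = 102 + 4 Z$ ($U{\left(Z \right)} = \left(\left(-2 + Z\right) + 6^{2}\right) 3 + Z = \left(\left(-2 + Z\right) + 36\right) 3 + Z = \left(34 + Z\right) 3 + Z = \left(102 + 3 Z\right) + Z = 102 + 4 Z$)
$q{\left(-30 \right)} - U{\left(-45 \right)} = - 30 \left(1 - 30\right) - \left(102 + 4 \left(-45\right)\right) = \left(-30\right) \left(-29\right) - \left(102 - 180\right) = 870 - -78 = 870 + 78 = 948$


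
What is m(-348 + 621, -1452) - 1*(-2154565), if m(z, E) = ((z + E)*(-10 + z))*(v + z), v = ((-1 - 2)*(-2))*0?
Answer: -82496456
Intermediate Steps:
v = 0 (v = -3*(-2)*0 = 6*0 = 0)
m(z, E) = z*(-10 + z)*(E + z) (m(z, E) = ((z + E)*(-10 + z))*(0 + z) = ((E + z)*(-10 + z))*z = ((-10 + z)*(E + z))*z = z*(-10 + z)*(E + z))
m(-348 + 621, -1452) - 1*(-2154565) = (-348 + 621)*((-348 + 621)² - 10*(-1452) - 10*(-348 + 621) - 1452*(-348 + 621)) - 1*(-2154565) = 273*(273² + 14520 - 10*273 - 1452*273) + 2154565 = 273*(74529 + 14520 - 2730 - 396396) + 2154565 = 273*(-310077) + 2154565 = -84651021 + 2154565 = -82496456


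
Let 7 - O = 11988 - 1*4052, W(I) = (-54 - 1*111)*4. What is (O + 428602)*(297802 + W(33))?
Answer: 124999616566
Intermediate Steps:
W(I) = -660 (W(I) = (-54 - 111)*4 = -165*4 = -660)
O = -7929 (O = 7 - (11988 - 1*4052) = 7 - (11988 - 4052) = 7 - 1*7936 = 7 - 7936 = -7929)
(O + 428602)*(297802 + W(33)) = (-7929 + 428602)*(297802 - 660) = 420673*297142 = 124999616566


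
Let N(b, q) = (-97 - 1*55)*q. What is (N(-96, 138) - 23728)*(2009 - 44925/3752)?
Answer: -41870006684/469 ≈ -8.9275e+7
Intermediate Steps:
N(b, q) = -152*q (N(b, q) = (-97 - 55)*q = -152*q)
(N(-96, 138) - 23728)*(2009 - 44925/3752) = (-152*138 - 23728)*(2009 - 44925/3752) = (-20976 - 23728)*(2009 - 44925*1/3752) = -44704*(2009 - 44925/3752) = -44704*7492843/3752 = -41870006684/469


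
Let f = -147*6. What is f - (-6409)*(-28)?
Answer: -180334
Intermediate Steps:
f = -882
f - (-6409)*(-28) = -882 - (-6409)*(-28) = -882 - 493*364 = -882 - 179452 = -180334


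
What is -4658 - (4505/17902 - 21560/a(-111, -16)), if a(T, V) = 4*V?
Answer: -357691029/71608 ≈ -4995.1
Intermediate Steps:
-4658 - (4505/17902 - 21560/a(-111, -16)) = -4658 - (4505/17902 - 21560/(4*(-16))) = -4658 - (4505*(1/17902) - 21560/(-64)) = -4658 - (4505/17902 - 21560*(-1/64)) = -4658 - (4505/17902 + 2695/8) = -4658 - 1*24140965/71608 = -4658 - 24140965/71608 = -357691029/71608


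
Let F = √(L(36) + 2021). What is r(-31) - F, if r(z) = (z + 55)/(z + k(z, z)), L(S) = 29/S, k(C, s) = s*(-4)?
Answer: 8/31 - √72785/6 ≈ -44.706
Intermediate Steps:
k(C, s) = -4*s
r(z) = -(55 + z)/(3*z) (r(z) = (z + 55)/(z - 4*z) = (55 + z)/((-3*z)) = (55 + z)*(-1/(3*z)) = -(55 + z)/(3*z))
F = √72785/6 (F = √(29/36 + 2021) = √(72785/36) = √72785/6 ≈ 44.964)
r(-31) - F = (⅓)*(-55 - 1*(-31))/(-31) - √72785/6 = (⅓)*(-1/31)*(-55 + 31) - √72785/6 = (⅓)*(-1/31)*(-24) - √72785/6 = 8/31 - √72785/6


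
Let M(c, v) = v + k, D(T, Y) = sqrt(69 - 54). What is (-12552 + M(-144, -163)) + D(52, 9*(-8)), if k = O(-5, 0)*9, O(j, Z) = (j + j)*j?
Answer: -12265 + sqrt(15) ≈ -12261.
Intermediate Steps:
O(j, Z) = 2*j**2 (O(j, Z) = (2*j)*j = 2*j**2)
D(T, Y) = sqrt(15)
k = 450 (k = (2*(-5)**2)*9 = (2*25)*9 = 50*9 = 450)
M(c, v) = 450 + v (M(c, v) = v + 450 = 450 + v)
(-12552 + M(-144, -163)) + D(52, 9*(-8)) = (-12552 + (450 - 163)) + sqrt(15) = (-12552 + 287) + sqrt(15) = -12265 + sqrt(15)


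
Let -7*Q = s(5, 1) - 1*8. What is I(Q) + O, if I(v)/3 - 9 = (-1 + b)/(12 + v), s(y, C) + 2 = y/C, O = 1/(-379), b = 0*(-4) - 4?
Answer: 870853/33731 ≈ 25.818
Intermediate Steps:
b = -4 (b = 0 - 4 = -4)
O = -1/379 ≈ -0.0026385
s(y, C) = -2 + y/C
Q = 5/7 (Q = -((-2 + 5/1) - 1*8)/7 = -((-2 + 5*1) - 8)/7 = -((-2 + 5) - 8)/7 = -(3 - 8)/7 = -⅐*(-5) = 5/7 ≈ 0.71429)
I(v) = 27 - 15/(12 + v) (I(v) = 27 + 3*((-1 - 4)/(12 + v)) = 27 + 3*(-5/(12 + v)) = 27 - 15/(12 + v))
I(Q) + O = 3*(103 + 9*(5/7))/(12 + 5/7) - 1/379 = 3*(103 + 45/7)/(89/7) - 1/379 = 3*(7/89)*(766/7) - 1/379 = 2298/89 - 1/379 = 870853/33731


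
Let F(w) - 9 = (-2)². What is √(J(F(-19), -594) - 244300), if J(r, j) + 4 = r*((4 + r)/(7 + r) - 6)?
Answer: I*√24437095/10 ≈ 494.34*I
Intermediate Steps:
F(w) = 13 (F(w) = 9 + (-2)² = 9 + 4 = 13)
J(r, j) = -4 + r*(-6 + (4 + r)/(7 + r)) (J(r, j) = -4 + r*((4 + r)/(7 + r) - 6) = -4 + r*(-6 + (4 + r)/(7 + r)))
√(J(F(-19), -594) - 244300) = √((-28 - 42*13 - 5*13²)/(7 + 13) - 244300) = √((-28 - 546 - 5*169)/20 - 244300) = √((-28 - 546 - 845)/20 - 244300) = √((1/20)*(-1419) - 244300) = √(-1419/20 - 244300) = √(-4887419/20) = I*√24437095/10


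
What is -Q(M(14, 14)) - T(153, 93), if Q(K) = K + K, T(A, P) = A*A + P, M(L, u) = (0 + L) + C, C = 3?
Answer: -23536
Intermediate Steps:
M(L, u) = 3 + L (M(L, u) = (0 + L) + 3 = L + 3 = 3 + L)
T(A, P) = P + A² (T(A, P) = A² + P = P + A²)
Q(K) = 2*K
-Q(M(14, 14)) - T(153, 93) = -2*(3 + 14) - (93 + 153²) = -2*17 - (93 + 23409) = -1*34 - 1*23502 = -34 - 23502 = -23536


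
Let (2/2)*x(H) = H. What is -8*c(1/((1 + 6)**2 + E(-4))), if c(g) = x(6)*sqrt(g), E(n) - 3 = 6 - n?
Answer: -24*sqrt(62)/31 ≈ -6.0960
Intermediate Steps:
x(H) = H
E(n) = 9 - n (E(n) = 3 + (6 - n) = 9 - n)
c(g) = 6*sqrt(g)
-8*c(1/((1 + 6)**2 + E(-4))) = -48*sqrt(1/((1 + 6)**2 + (9 - 1*(-4)))) = -48*sqrt(1/(7**2 + (9 + 4))) = -48*sqrt(1/(49 + 13)) = -48*sqrt(1/62) = -48*sqrt(62)/62 = -24*sqrt(62)/31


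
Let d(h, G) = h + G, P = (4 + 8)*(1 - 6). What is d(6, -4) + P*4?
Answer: -238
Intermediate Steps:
P = -60 (P = 12*(-5) = -60)
d(h, G) = G + h
d(6, -4) + P*4 = (-4 + 6) - 60*4 = 2 - 240 = -238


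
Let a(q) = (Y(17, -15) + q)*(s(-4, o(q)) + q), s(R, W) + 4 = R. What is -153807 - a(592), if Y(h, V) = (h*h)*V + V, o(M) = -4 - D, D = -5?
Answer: 2040865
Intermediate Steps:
o(M) = 1 (o(M) = -4 - 1*(-5) = -4 + 5 = 1)
Y(h, V) = V + V*h² (Y(h, V) = h²*V + V = V*h² + V = V + V*h²)
s(R, W) = -4 + R
a(q) = (-4350 + q)*(-8 + q) (a(q) = (-15*(1 + 17²) + q)*((-4 - 4) + q) = (-15*(1 + 289) + q)*(-8 + q) = (-15*290 + q)*(-8 + q) = (-4350 + q)*(-8 + q))
-153807 - a(592) = -153807 - (34800 + 592² - 4358*592) = -153807 - (34800 + 350464 - 2579936) = -153807 - 1*(-2194672) = -153807 + 2194672 = 2040865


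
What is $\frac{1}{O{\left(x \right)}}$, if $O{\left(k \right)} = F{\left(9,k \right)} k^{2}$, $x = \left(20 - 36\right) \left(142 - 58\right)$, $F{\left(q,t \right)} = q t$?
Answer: $- \frac{1}{21849440256} \approx -4.5768 \cdot 10^{-11}$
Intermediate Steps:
$x = -1344$ ($x = \left(-16\right) 84 = -1344$)
$O{\left(k \right)} = 9 k^{3}$ ($O{\left(k \right)} = 9 k k^{2} = 9 k^{3}$)
$\frac{1}{O{\left(x \right)}} = \frac{1}{9 \left(-1344\right)^{3}} = \frac{1}{9 \left(-2427715584\right)} = \frac{1}{-21849440256} = - \frac{1}{21849440256}$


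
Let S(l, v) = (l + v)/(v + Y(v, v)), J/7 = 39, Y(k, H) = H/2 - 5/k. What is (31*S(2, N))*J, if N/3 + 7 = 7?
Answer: 0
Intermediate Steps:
N = 0 (N = -21 + 3*7 = -21 + 21 = 0)
Y(k, H) = H/2 - 5/k (Y(k, H) = H*(1/2) - 5/k = H/2 - 5/k)
J = 273 (J = 7*39 = 273)
S(l, v) = (l + v)/(-5/v + 3*v/2) (S(l, v) = (l + v)/(v + (v/2 - 5/v)) = (l + v)/(-5/v + 3*v/2))
(31*S(2, N))*J = (31*(2*0*(2 + 0)/(-10 + 3*0**2)))*273 = (31*(2*0*2/(-10 + 3*0)))*273 = (31*(2*0*2/(-10 + 0)))*273 = (31*(2*0*2/(-10)))*273 = (31*(2*0*(-1/10)*2))*273 = (31*0)*273 = 0*273 = 0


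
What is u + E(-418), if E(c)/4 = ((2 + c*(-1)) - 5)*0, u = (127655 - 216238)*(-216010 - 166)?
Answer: 19149518608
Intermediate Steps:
u = 19149518608 (u = -88583*(-216176) = 19149518608)
E(c) = 0 (E(c) = 4*(((2 + c*(-1)) - 5)*0) = 4*(((2 - c) - 5)*0) = 4*((-3 - c)*0) = 4*0 = 0)
u + E(-418) = 19149518608 + 0 = 19149518608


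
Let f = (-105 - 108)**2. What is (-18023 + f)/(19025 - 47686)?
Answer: -27346/28661 ≈ -0.95412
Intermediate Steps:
f = 45369 (f = (-213)**2 = 45369)
(-18023 + f)/(19025 - 47686) = (-18023 + 45369)/(19025 - 47686) = 27346/(-28661) = 27346*(-1/28661) = -27346/28661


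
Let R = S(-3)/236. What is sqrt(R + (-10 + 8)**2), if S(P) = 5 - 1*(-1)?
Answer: 5*sqrt(2242)/118 ≈ 2.0063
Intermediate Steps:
S(P) = 6 (S(P) = 5 + 1 = 6)
R = 3/118 (R = 6/236 = 6*(1/236) = 3/118 ≈ 0.025424)
sqrt(R + (-10 + 8)**2) = sqrt(3/118 + (-10 + 8)**2) = sqrt(3/118 + (-2)**2) = sqrt(3/118 + 4) = sqrt(475/118) = 5*sqrt(2242)/118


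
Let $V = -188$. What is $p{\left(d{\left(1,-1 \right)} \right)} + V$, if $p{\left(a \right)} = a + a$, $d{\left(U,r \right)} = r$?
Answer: $-190$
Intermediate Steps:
$p{\left(a \right)} = 2 a$
$p{\left(d{\left(1,-1 \right)} \right)} + V = 2 \left(-1\right) - 188 = -2 - 188 = -190$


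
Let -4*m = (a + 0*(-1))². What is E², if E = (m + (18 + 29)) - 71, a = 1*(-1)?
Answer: 9409/16 ≈ 588.06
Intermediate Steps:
a = -1
m = -¼ (m = -(-1 + 0*(-1))²/4 = -(-1 + 0)²/4 = -¼*(-1)² = -¼*1 = -¼ ≈ -0.25000)
E = -97/4 (E = (-¼ + (18 + 29)) - 71 = (-¼ + 47) - 71 = 187/4 - 71 = -97/4 ≈ -24.250)
E² = (-97/4)² = 9409/16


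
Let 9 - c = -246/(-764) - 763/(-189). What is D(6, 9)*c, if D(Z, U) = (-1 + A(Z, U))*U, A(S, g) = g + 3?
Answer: 526537/1146 ≈ 459.46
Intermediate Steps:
A(S, g) = 3 + g
D(Z, U) = U*(2 + U) (D(Z, U) = (-1 + (3 + U))*U = (2 + U)*U = U*(2 + U))
c = 47867/10314 (c = 9 - (-246/(-764) - 763/(-189)) = 9 - (-246*(-1/764) - 763*(-1/189)) = 9 - (123/382 + 109/27) = 9 - 1*44959/10314 = 9 - 44959/10314 = 47867/10314 ≈ 4.6410)
D(6, 9)*c = (9*(2 + 9))*(47867/10314) = (9*11)*(47867/10314) = 99*(47867/10314) = 526537/1146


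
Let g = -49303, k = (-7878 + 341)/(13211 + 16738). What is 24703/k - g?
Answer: -368233436/7537 ≈ -48857.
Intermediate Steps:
k = -7537/29949 ≈ -0.25166
24703/k - g = 24703/(-7537/29949) - 1*(-49303) = 24703*(-29949/7537) + 49303 = -739830147/7537 + 49303 = -368233436/7537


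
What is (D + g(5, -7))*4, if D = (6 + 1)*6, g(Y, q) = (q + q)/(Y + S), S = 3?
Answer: 161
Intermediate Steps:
g(Y, q) = 2*q/(3 + Y) (g(Y, q) = (q + q)/(Y + 3) = (2*q)/(3 + Y) = 2*q/(3 + Y))
D = 42 (D = 7*6 = 42)
(D + g(5, -7))*4 = (42 + 2*(-7)/(3 + 5))*4 = (42 + 2*(-7)/8)*4 = (42 + 2*(-7)*(⅛))*4 = (42 - 7/4)*4 = (161/4)*4 = 161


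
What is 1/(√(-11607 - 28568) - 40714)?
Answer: -40714/1657669971 - 5*I*√1607/1657669971 ≈ -2.4561e-5 - 1.2091e-7*I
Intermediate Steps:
1/(√(-11607 - 28568) - 40714) = 1/(√(-40175) - 40714) = 1/(5*I*√1607 - 40714) = 1/(-40714 + 5*I*√1607)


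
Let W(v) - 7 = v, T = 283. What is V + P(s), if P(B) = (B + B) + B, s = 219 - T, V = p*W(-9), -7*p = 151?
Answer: -1042/7 ≈ -148.86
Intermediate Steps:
W(v) = 7 + v
p = -151/7 (p = -1/7*151 = -151/7 ≈ -21.571)
V = 302/7 (V = -151*(7 - 9)/7 = -151/7*(-2) = 302/7 ≈ 43.143)
s = -64 (s = 219 - 1*283 = 219 - 283 = -64)
P(B) = 3*B (P(B) = 2*B + B = 3*B)
V + P(s) = 302/7 + 3*(-64) = 302/7 - 192 = -1042/7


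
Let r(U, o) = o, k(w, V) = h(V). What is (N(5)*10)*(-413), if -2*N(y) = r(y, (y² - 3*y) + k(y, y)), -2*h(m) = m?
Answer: 30975/2 ≈ 15488.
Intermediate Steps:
h(m) = -m/2
k(w, V) = -V/2
N(y) = -y²/2 + 7*y/4 (N(y) = -((y² - 3*y) - y/2)/2 = -(y² - 7*y/2)/2 = -y²/2 + 7*y/4)
(N(5)*10)*(-413) = (((¼)*5*(7 - 2*5))*10)*(-413) = (((¼)*5*(7 - 10))*10)*(-413) = (((¼)*5*(-3))*10)*(-413) = -15/4*10*(-413) = -75/2*(-413) = 30975/2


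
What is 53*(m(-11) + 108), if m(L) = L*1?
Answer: 5141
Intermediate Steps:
m(L) = L
53*(m(-11) + 108) = 53*(-11 + 108) = 53*97 = 5141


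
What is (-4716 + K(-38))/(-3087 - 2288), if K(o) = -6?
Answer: 4722/5375 ≈ 0.87851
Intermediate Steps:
(-4716 + K(-38))/(-3087 - 2288) = (-4716 - 6)/(-3087 - 2288) = -4722/(-5375) = -4722*(-1/5375) = 4722/5375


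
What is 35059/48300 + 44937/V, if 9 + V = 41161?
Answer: 903301267/496910400 ≈ 1.8178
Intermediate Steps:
V = 41152 (V = -9 + 41161 = 41152)
35059/48300 + 44937/V = 35059/48300 + 44937/41152 = 903301267/496910400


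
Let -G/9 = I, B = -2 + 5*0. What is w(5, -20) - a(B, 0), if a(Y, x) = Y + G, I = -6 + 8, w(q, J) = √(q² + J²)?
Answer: 20 + 5*√17 ≈ 40.616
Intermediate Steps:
w(q, J) = √(J² + q²)
I = 2
B = -2 (B = -2 + 0 = -2)
G = -18 (G = -9*2 = -18)
a(Y, x) = -18 + Y (a(Y, x) = Y - 18 = -18 + Y)
w(5, -20) - a(B, 0) = √((-20)² + 5²) - (-18 - 2) = √(400 + 25) - 1*(-20) = √425 + 20 = 5*√17 + 20 = 20 + 5*√17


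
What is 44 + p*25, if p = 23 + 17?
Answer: 1044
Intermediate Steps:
p = 40
44 + p*25 = 44 + 40*25 = 44 + 1000 = 1044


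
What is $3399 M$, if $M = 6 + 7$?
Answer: $44187$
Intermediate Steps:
$M = 13$
$3399 M = 3399 \cdot 13 = 44187$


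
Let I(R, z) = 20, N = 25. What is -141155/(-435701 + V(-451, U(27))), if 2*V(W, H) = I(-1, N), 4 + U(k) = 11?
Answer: 141155/435691 ≈ 0.32398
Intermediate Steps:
U(k) = 7 (U(k) = -4 + 11 = 7)
V(W, H) = 10 (V(W, H) = (½)*20 = 10)
-141155/(-435701 + V(-451, U(27))) = -141155/(-435701 + 10) = -141155/(-435691) = -141155*(-1/435691) = 141155/435691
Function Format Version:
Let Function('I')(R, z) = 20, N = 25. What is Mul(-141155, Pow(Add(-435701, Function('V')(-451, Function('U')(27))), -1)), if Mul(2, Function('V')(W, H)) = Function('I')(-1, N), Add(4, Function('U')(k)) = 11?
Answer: Rational(141155, 435691) ≈ 0.32398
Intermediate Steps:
Function('U')(k) = 7 (Function('U')(k) = Add(-4, 11) = 7)
Function('V')(W, H) = 10 (Function('V')(W, H) = Mul(Rational(1, 2), 20) = 10)
Mul(-141155, Pow(Add(-435701, Function('V')(-451, Function('U')(27))), -1)) = Mul(-141155, Pow(Add(-435701, 10), -1)) = Mul(-141155, Pow(-435691, -1)) = Mul(-141155, Rational(-1, 435691)) = Rational(141155, 435691)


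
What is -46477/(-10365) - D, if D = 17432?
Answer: -180636203/10365 ≈ -17428.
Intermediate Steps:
-46477/(-10365) - D = -46477/(-10365) - 1*17432 = -46477*(-1/10365) - 17432 = 46477/10365 - 17432 = -180636203/10365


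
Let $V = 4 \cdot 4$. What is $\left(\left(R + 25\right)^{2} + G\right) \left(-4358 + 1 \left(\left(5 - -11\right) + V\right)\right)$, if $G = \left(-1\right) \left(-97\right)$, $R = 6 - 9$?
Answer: $-2513406$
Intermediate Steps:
$R = -3$
$V = 16$
$G = 97$
$\left(\left(R + 25\right)^{2} + G\right) \left(-4358 + 1 \left(\left(5 - -11\right) + V\right)\right) = \left(\left(-3 + 25\right)^{2} + 97\right) \left(-4358 + 1 \left(\left(5 - -11\right) + 16\right)\right) = \left(22^{2} + 97\right) \left(-4358 + 1 \left(\left(5 + 11\right) + 16\right)\right) = \left(484 + 97\right) \left(-4358 + 1 \left(16 + 16\right)\right) = 581 \left(-4358 + 1 \cdot 32\right) = 581 \left(-4358 + 32\right) = 581 \left(-4326\right) = -2513406$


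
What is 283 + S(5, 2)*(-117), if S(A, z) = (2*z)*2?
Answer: -653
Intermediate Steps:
S(A, z) = 4*z
283 + S(5, 2)*(-117) = 283 + (4*2)*(-117) = 283 + 8*(-117) = 283 - 936 = -653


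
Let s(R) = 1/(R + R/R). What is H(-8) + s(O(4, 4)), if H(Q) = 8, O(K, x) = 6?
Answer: 57/7 ≈ 8.1429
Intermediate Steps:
s(R) = 1/(1 + R) (s(R) = 1/(R + 1) = 1/(1 + R))
H(-8) + s(O(4, 4)) = 8 + 1/(1 + 6) = 8 + 1/7 = 8 + ⅐ = 57/7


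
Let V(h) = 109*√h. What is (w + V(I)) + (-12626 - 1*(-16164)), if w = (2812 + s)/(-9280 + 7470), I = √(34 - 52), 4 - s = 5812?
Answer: 3203388/905 + 109*2^(¼)*√3*√I ≈ 3698.4 + 158.76*I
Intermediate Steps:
s = -5808 (s = 4 - 1*5812 = 4 - 5812 = -5808)
I = 3*I*√2 (I = √(-18) = 3*I*√2 ≈ 4.2426*I)
w = 1498/905 (w = (2812 - 5808)/(-9280 + 7470) = -2996/(-1810) = -2996*(-1/1810) = 1498/905 ≈ 1.6552)
(w + V(I)) + (-12626 - 1*(-16164)) = (1498/905 + 109*√(3*I*√2)) + (-12626 - 1*(-16164)) = (1498/905 + 109*(2^(¼)*√3*√I)) + (-12626 + 16164) = (1498/905 + 109*2^(¼)*√3*√I) + 3538 = 3203388/905 + 109*2^(¼)*√3*√I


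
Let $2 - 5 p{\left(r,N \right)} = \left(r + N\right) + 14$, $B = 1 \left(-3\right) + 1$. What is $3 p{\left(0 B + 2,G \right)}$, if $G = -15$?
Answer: $\frac{3}{5} \approx 0.6$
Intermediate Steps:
$B = -2$ ($B = -3 + 1 = -2$)
$p{\left(r,N \right)} = - \frac{12}{5} - \frac{N}{5} - \frac{r}{5}$ ($p{\left(r,N \right)} = \frac{2}{5} - \frac{\left(r + N\right) + 14}{5} = \frac{2}{5} - \frac{\left(N + r\right) + 14}{5} = \frac{2}{5} - \frac{14 + N + r}{5} = \frac{2}{5} - \left(\frac{14}{5} + \frac{N}{5} + \frac{r}{5}\right) = - \frac{12}{5} - \frac{N}{5} - \frac{r}{5}$)
$3 p{\left(0 B + 2,G \right)} = 3 \left(- \frac{12}{5} - -3 - \frac{0 \left(-2\right) + 2}{5}\right) = 3 \left(- \frac{12}{5} + 3 - \frac{0 + 2}{5}\right) = 3 \left(- \frac{12}{5} + 3 - \frac{2}{5}\right) = 3 \cdot \frac{1}{5} = \frac{3}{5}$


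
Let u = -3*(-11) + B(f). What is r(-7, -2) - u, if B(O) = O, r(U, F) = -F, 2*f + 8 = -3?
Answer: -51/2 ≈ -25.500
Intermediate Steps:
f = -11/2 (f = -4 + (½)*(-3) = -4 - 3/2 = -11/2 ≈ -5.5000)
u = 55/2 (u = -3*(-11) - 11/2 = 33 - 11/2 = 55/2 ≈ 27.500)
r(-7, -2) - u = -1*(-2) - 1*55/2 = 2 - 55/2 = -51/2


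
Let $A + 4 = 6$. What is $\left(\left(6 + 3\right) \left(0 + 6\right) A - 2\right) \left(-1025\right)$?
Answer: $-108650$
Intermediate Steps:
$A = 2$ ($A = -4 + 6 = 2$)
$\left(\left(6 + 3\right) \left(0 + 6\right) A - 2\right) \left(-1025\right) = \left(\left(6 + 3\right) \left(0 + 6\right) 2 - 2\right) \left(-1025\right) = \left(9 \cdot 6 \cdot 2 - 2\right) \left(-1025\right) = \left(54 \cdot 2 - 2\right) \left(-1025\right) = \left(108 - 2\right) \left(-1025\right) = 106 \left(-1025\right) = -108650$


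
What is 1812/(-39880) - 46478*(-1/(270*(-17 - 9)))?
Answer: -11664143/1749735 ≈ -6.6662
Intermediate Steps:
1812/(-39880) - 46478*(-1/(270*(-17 - 9))) = 1812*(-1/39880) - 46478/((-26*(-270))) = -453/9970 - 46478/7020 = -453/9970 - 46478*1/7020 = -453/9970 - 23239/3510 = -11664143/1749735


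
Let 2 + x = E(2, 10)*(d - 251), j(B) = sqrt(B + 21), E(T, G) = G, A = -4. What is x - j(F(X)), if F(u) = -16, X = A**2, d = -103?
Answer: -3542 - sqrt(5) ≈ -3544.2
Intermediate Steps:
X = 16 (X = (-4)**2 = 16)
j(B) = sqrt(21 + B)
x = -3542 (x = -2 + 10*(-103 - 251) = -2 + 10*(-354) = -2 - 3540 = -3542)
x - j(F(X)) = -3542 - sqrt(21 - 16) = -3542 - sqrt(5)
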